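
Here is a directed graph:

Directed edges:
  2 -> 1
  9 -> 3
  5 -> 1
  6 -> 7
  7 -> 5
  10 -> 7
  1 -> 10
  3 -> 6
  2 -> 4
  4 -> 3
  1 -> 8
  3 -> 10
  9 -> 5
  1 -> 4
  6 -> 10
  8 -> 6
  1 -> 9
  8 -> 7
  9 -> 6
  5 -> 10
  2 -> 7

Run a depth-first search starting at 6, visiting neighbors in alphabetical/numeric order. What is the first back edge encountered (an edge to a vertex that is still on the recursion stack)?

3->6

DFS from 6 (visiting neighbors in alphabetical/numeric order); mark gray on enter, black on exit:
6 gray
  7 gray
    5 gray
      1 gray
        4 gray
          3 gray
            3→6: 6 is gray → back edge
First back edge: 3 → 6.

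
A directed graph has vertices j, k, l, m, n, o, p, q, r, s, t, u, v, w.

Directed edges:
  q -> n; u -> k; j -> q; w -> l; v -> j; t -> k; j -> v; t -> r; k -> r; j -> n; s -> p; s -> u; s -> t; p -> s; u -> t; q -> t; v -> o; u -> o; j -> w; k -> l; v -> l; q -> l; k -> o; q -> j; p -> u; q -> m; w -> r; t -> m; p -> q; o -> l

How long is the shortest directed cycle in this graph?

For each vertex v, BFS finds the shortest path from v back to v.
The shortest such closed walk is s → p → s, length 2.

2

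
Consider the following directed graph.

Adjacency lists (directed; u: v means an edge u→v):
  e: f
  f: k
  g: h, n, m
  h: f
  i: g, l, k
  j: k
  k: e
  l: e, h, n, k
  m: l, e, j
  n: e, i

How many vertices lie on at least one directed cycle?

A vertex is on a directed cycle iff it belongs to a strongly connected component of size ≥ 2 (or has a self-loop).
The vertices on cycles are {e, f, g, i, k, l, m, n} — 8 in total.

8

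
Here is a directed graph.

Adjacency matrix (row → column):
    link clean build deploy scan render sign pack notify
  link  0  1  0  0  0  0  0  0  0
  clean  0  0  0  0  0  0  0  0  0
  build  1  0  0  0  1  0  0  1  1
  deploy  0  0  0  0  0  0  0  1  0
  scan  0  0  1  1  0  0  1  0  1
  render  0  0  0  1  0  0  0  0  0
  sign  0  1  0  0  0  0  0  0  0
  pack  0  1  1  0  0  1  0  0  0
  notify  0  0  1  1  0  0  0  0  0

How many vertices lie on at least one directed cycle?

6

A vertex is on a directed cycle iff it belongs to a strongly connected component of size ≥ 2 (or has a self-loop).
The vertices on cycles are {pack, scan, build, deploy, notify, render} — 6 in total.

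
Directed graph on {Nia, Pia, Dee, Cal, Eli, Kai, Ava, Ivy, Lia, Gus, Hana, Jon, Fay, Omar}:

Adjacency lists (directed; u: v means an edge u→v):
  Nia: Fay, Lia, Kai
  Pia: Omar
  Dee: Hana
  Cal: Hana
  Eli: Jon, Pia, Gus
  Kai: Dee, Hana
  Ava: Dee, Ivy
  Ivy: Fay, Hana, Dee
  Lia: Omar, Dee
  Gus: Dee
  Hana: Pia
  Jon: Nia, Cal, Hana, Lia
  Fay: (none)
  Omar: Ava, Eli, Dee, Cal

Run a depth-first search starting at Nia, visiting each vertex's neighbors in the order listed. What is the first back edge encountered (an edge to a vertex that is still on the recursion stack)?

DFS from Nia (visiting each vertex's neighbors in the order listed); mark gray on enter, black on exit:
Nia gray
  Fay gray
  Fay black
  Lia gray
    Omar gray
      Ava gray
        Dee gray
          Hana gray
            Pia gray
              Pia→Omar: Omar is gray → back edge
First back edge: Pia → Omar.

Pia→Omar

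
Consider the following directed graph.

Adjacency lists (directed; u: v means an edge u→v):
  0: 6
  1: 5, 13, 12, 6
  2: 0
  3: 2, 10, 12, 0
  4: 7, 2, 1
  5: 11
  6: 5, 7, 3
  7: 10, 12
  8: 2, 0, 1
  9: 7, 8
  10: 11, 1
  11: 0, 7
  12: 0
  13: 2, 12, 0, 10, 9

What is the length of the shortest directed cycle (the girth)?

3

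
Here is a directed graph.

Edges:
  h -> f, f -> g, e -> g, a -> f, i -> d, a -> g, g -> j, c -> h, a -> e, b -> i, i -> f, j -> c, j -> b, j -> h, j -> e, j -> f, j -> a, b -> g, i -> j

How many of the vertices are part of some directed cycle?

9

A vertex is on a directed cycle iff it belongs to a strongly connected component of size ≥ 2 (or has a self-loop).
The vertices on cycles are {a, b, c, e, f, g, h, i, j} — 9 in total.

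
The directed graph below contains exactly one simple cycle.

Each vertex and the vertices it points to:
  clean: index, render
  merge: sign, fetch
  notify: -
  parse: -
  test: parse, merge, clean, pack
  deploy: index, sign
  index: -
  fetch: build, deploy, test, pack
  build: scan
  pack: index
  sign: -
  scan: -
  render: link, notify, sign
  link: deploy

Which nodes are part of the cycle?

test, fetch, merge

DFS with gray/black marking from fetch:
fetch gray
  build gray
    scan gray
    scan black
  build black
  deploy gray
    index gray
    index black
    sign gray
    sign black
  deploy black
  test gray
    parse gray
    parse black
    merge gray
      merge→sign: sign black — skip
      merge→fetch: fetch is gray → back edge
Back edge closes the cycle fetch → test → merge → fetch; its vertices are {test, fetch, merge}.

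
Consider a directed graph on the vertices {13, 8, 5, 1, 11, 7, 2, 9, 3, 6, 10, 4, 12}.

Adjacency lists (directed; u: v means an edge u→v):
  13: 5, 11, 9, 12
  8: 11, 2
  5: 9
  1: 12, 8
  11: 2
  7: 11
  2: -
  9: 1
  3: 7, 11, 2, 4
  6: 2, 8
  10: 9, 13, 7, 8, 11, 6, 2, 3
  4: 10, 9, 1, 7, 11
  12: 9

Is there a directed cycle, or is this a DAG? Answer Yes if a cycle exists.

DFS with white/gray/black marking, starting from 11:
11 gray
  2 gray
  2 black
11 black
13 gray
  5 gray
    9 gray
      1 gray
        12 gray
          12→9: 9 is gray → back edge
Back edge found, so a cycle exists: 9 → 1 → 12 → 9.

Yes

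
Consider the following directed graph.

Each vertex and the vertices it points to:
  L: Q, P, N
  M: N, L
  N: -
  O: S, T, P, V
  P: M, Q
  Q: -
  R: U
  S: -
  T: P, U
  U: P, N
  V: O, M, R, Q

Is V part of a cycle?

V is on a cycle iff V can reach itself via ≥1 edge.
V → O → V — yes.

Yes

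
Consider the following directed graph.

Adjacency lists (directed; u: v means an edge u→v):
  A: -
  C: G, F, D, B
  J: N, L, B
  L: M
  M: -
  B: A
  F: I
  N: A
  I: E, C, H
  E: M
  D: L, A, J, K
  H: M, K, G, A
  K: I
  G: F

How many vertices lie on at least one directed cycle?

7

A vertex is on a directed cycle iff it belongs to a strongly connected component of size ≥ 2 (or has a self-loop).
The vertices on cycles are {C, D, F, G, H, I, K} — 7 in total.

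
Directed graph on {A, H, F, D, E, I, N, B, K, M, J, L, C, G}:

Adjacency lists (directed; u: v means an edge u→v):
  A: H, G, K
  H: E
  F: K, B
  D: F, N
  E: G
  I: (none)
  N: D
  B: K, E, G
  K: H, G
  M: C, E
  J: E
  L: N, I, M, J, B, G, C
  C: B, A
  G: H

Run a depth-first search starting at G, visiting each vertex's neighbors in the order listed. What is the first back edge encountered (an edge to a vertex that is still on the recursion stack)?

E→G

DFS from G (visiting each vertex's neighbors in the order listed); mark gray on enter, black on exit:
G gray
  H gray
    E gray
      E→G: G is gray → back edge
First back edge: E → G.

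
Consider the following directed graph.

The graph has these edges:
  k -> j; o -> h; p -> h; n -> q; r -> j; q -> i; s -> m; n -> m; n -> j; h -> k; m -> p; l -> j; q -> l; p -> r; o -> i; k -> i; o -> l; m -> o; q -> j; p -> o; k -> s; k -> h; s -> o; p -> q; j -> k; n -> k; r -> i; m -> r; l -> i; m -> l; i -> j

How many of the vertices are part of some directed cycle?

A vertex is on a directed cycle iff it belongs to a strongly connected component of size ≥ 2 (or has a self-loop).
The vertices on cycles are {h, i, j, k, l, m, o, p, q, r, s} — 11 in total.

11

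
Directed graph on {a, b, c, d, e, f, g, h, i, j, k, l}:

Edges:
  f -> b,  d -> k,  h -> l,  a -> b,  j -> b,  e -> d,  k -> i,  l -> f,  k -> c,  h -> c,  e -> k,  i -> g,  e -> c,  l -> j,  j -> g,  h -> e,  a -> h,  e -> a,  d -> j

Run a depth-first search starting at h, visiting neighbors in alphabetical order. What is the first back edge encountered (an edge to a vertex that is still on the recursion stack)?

a->h

DFS from h (visiting neighbors in alphabetical order); mark gray on enter, black on exit:
h gray
  c gray
  c black
  e gray
    a gray
      b gray
      b black
      a→h: h is gray → back edge
First back edge: a → h.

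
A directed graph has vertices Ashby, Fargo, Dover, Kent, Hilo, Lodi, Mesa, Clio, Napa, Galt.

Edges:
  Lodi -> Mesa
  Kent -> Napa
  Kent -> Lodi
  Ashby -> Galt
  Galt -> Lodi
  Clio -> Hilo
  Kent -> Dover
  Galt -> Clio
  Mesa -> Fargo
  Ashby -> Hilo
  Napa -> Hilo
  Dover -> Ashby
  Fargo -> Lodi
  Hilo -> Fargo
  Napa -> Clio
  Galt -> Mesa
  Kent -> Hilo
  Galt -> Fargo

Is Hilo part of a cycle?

Hilo lies on a cycle iff there is a path from Hilo back to itself.
Exploring from Hilo, it never reaches itself; equivalently, its strongly connected component is a singleton.

No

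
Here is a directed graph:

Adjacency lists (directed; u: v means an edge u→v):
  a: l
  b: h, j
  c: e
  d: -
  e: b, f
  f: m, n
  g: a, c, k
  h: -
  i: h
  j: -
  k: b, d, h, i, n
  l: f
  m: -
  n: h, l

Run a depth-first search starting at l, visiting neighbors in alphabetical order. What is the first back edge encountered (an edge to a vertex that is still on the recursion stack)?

n→l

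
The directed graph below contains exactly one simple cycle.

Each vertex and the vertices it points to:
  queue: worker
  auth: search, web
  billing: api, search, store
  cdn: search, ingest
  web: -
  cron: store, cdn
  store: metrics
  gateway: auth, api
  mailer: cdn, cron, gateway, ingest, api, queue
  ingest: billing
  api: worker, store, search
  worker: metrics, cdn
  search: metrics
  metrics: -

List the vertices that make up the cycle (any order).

api, cdn, ingest, worker, billing

DFS with gray/black marking from ingest:
ingest gray
  billing gray
    api gray
      worker gray
        metrics gray
        metrics black
        cdn gray
          search gray
            search→metrics: metrics black — skip
          search black
          cdn→ingest: ingest is gray → back edge
Back edge closes the cycle ingest → billing → api → worker → cdn → ingest; its vertices are {api, cdn, ingest, worker, billing}.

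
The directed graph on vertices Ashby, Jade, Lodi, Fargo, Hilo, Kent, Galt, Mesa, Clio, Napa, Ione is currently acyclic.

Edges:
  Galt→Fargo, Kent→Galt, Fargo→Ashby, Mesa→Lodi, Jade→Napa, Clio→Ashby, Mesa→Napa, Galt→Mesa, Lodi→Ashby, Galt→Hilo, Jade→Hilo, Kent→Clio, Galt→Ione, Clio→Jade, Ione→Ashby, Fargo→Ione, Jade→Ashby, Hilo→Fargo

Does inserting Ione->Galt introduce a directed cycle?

Yes

Adding Ione→Galt creates a cycle iff Galt can already reach Ione.
Path from Galt: Galt → Ione.
So Galt → … → Ione → Galt is a cycle.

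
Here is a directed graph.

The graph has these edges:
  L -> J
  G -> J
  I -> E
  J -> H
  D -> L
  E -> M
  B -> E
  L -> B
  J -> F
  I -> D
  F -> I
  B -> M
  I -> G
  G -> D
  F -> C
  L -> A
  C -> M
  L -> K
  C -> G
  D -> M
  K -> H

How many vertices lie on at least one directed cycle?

7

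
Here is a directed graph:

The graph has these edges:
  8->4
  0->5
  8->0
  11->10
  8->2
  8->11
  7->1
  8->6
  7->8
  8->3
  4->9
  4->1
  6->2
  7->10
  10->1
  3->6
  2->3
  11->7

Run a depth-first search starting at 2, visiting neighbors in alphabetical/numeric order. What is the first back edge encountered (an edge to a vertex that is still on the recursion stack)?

6->2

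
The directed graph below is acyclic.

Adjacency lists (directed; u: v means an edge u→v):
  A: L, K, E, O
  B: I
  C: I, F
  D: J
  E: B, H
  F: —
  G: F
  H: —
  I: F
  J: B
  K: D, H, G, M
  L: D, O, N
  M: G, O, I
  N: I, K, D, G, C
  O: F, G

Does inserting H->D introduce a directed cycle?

Adding H→D creates a cycle iff D can already reach H.
Explore from D: no path reaches H. The graph stays acyclic.

No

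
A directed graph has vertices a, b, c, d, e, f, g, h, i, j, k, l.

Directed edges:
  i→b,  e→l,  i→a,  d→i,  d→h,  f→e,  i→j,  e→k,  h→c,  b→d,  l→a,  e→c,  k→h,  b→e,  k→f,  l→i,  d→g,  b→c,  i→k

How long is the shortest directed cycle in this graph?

3

For each vertex v, BFS finds the shortest path from v back to v.
The shortest such closed walk is f → e → k → f, length 3.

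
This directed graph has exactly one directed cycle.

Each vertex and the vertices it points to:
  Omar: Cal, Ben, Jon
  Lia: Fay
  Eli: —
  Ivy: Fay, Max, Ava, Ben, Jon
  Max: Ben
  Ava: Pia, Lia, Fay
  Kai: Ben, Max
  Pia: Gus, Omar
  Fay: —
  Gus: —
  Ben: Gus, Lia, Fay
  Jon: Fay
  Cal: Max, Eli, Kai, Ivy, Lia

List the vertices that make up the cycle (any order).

Ava, Cal, Ivy, Pia, Omar

DFS with gray/black marking from Pia:
Pia gray
  Gus gray
  Gus black
  Omar gray
    Cal gray
      Max gray
        Ben gray
          Ben→Gus: Gus black — skip
          Lia gray
            Fay gray
            Fay black
          Lia black
          Ben→Fay: Fay black — skip
        Ben black
      Max black
      Eli gray
      Eli black
      Kai gray
        Kai→Ben: Ben black — skip
        Kai→Max: Max black — skip
      Kai black
      Ivy gray
        Ivy→Fay: Fay black — skip
        Ivy→Max: Max black — skip
        Ava gray
          Ava→Pia: Pia is gray → back edge
Back edge closes the cycle Pia → Omar → Cal → Ivy → Ava → Pia; its vertices are {Ava, Cal, Ivy, Pia, Omar}.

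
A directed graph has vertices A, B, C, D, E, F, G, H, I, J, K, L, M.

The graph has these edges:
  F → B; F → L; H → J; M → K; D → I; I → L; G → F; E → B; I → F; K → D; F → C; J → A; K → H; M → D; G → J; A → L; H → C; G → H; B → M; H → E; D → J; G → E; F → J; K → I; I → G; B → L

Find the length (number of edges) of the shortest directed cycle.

5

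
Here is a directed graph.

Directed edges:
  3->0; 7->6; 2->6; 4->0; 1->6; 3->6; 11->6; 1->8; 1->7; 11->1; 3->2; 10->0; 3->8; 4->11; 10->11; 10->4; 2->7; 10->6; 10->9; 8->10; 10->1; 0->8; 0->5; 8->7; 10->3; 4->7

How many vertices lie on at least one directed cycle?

A vertex is on a directed cycle iff it belongs to a strongly connected component of size ≥ 2 (or has a self-loop).
The vertices on cycles are {0, 1, 3, 4, 8, 10, 11} — 7 in total.

7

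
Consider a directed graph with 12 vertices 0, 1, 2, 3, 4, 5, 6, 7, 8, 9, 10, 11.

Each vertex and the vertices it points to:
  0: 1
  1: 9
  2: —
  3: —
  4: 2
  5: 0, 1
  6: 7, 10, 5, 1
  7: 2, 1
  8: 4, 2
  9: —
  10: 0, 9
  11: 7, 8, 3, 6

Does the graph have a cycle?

No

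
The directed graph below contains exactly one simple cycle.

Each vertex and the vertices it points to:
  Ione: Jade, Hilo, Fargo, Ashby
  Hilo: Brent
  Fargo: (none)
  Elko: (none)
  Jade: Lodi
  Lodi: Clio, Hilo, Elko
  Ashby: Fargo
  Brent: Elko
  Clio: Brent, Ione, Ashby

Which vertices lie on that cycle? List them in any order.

DFS with gray/black marking from Ione:
Ione gray
  Jade gray
    Lodi gray
      Clio gray
        Brent gray
          Elko gray
          Elko black
        Brent black
        Clio→Ione: Ione is gray → back edge
Back edge closes the cycle Ione → Jade → Lodi → Clio → Ione; its vertices are {Clio, Ione, Jade, Lodi}.

Clio, Ione, Jade, Lodi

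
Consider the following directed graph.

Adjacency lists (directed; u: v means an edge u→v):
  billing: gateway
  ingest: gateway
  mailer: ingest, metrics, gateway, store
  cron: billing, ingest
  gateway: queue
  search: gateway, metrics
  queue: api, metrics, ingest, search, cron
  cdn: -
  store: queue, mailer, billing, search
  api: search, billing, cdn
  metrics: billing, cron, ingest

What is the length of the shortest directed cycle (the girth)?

2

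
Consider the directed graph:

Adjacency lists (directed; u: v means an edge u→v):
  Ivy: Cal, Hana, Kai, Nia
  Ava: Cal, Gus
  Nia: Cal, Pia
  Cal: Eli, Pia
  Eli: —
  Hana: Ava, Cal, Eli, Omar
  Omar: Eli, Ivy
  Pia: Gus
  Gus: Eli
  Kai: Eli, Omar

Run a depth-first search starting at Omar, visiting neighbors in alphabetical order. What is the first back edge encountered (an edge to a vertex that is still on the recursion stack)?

DFS from Omar (visiting neighbors in alphabetical order); mark gray on enter, black on exit:
Omar gray
  Eli gray
  Eli black
  Ivy gray
    Cal gray
      Cal→Eli: Eli black — skip
      Pia gray
        Gus gray
          Gus→Eli: Eli black — skip
        Gus black
      Pia black
    Cal black
    Hana gray
      Ava gray
        Ava→Cal: Cal black — skip
        Ava→Gus: Gus black — skip
      Ava black
      Hana→Cal: Cal black — skip
      Hana→Eli: Eli black — skip
      Hana→Omar: Omar is gray → back edge
First back edge: Hana → Omar.

Hana->Omar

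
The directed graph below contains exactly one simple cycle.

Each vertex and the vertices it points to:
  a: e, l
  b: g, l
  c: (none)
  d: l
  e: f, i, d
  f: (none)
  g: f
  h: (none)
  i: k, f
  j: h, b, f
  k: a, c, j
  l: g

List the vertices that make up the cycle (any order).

DFS with gray/black marking from k:
k gray
  a gray
    e gray
      f gray
      f black
      i gray
        i→k: k is gray → back edge
Back edge closes the cycle k → a → e → i → k; its vertices are {a, e, i, k}.

a, e, i, k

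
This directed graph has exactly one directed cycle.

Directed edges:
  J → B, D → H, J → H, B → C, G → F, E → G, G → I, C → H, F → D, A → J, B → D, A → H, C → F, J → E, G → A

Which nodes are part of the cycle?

DFS with gray/black marking from G:
G gray
  A gray
    H gray
    H black
    J gray
      J→H: H black — skip
      E gray
        E→G: G is gray → back edge
Back edge closes the cycle G → A → J → E → G; its vertices are {A, E, G, J}.

A, E, G, J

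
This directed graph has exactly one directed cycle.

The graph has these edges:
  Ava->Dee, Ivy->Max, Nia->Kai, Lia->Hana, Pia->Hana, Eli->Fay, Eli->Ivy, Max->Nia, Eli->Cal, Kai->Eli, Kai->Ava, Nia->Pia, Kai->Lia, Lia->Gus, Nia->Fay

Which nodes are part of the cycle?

DFS with gray/black marking from Kai:
Kai gray
  Lia gray
    Gus gray
    Gus black
    Hana gray
    Hana black
  Lia black
  Eli gray
    Fay gray
    Fay black
    Cal gray
    Cal black
    Ivy gray
      Max gray
        Nia gray
          Pia gray
            Pia→Hana: Hana black — skip
          Pia black
          Nia→Kai: Kai is gray → back edge
Back edge closes the cycle Kai → Eli → Ivy → Max → Nia → Kai; its vertices are {Eli, Ivy, Kai, Max, Nia}.

Eli, Ivy, Kai, Max, Nia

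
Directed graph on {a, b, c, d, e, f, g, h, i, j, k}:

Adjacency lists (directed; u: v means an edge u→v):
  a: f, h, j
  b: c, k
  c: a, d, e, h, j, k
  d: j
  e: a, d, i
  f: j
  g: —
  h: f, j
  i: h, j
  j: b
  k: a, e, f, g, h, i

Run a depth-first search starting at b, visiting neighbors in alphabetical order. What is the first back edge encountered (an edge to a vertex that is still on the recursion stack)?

DFS from b (visiting neighbors in alphabetical order); mark gray on enter, black on exit:
b gray
  c gray
    a gray
      f gray
        j gray
          j→b: b is gray → back edge
First back edge: j → b.

j→b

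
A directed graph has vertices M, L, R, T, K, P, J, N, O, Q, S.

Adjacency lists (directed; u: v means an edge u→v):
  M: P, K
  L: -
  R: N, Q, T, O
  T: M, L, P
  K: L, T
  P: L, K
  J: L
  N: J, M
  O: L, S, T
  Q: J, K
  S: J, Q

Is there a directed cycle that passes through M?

Yes

M is on a cycle iff M can reach itself via ≥1 edge.
M → K → T → M — yes.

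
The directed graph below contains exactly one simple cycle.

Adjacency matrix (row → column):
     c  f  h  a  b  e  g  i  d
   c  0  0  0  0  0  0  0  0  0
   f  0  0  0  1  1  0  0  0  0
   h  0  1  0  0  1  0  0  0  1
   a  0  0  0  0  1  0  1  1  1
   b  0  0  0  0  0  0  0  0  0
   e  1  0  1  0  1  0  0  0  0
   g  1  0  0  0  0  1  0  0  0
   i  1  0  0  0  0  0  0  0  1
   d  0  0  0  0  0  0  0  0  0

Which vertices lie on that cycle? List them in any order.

a, e, f, g, h

DFS with gray/black marking from a:
a gray
  d gray
  d black
  b gray
  b black
  i gray
    i→d: d black — skip
    c gray
    c black
  i black
  g gray
    e gray
      h gray
        h→b: b black — skip
        h→d: d black — skip
        f gray
          f→a: a is gray → back edge
Back edge closes the cycle a → g → e → h → f → a; its vertices are {a, e, f, g, h}.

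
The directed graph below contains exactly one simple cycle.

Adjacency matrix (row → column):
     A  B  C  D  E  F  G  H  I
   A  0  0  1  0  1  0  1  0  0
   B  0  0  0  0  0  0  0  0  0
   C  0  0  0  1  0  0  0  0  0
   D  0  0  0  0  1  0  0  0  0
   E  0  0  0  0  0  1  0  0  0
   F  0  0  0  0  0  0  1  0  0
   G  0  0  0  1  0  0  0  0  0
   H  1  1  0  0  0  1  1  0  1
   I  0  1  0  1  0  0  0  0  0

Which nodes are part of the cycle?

D, E, F, G

DFS with gray/black marking from G:
G gray
  D gray
    E gray
      F gray
        F→G: G is gray → back edge
Back edge closes the cycle G → D → E → F → G; its vertices are {D, E, F, G}.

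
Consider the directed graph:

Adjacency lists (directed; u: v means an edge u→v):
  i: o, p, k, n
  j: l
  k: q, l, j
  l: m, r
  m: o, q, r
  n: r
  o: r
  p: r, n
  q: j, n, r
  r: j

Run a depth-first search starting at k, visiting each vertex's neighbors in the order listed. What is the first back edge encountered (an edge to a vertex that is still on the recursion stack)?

DFS from k (visiting each vertex's neighbors in the order listed); mark gray on enter, black on exit:
k gray
  q gray
    j gray
      l gray
        m gray
          o gray
            r gray
              r→j: j is gray → back edge
First back edge: r → j.

r→j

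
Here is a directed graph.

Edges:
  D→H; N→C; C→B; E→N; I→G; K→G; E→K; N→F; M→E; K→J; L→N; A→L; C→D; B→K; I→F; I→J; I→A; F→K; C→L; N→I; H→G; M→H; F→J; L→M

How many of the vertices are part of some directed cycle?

7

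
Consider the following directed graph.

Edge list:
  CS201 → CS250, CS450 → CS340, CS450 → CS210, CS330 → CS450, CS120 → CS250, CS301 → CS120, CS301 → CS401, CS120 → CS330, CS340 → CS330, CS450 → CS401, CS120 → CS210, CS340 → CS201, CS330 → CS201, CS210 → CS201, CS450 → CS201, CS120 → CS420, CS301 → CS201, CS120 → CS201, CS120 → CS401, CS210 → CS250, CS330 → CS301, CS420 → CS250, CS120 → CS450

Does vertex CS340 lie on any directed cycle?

Yes

CS340 is on a cycle iff CS340 can reach itself via ≥1 edge.
CS340 → CS330 → CS450 → CS340 — yes.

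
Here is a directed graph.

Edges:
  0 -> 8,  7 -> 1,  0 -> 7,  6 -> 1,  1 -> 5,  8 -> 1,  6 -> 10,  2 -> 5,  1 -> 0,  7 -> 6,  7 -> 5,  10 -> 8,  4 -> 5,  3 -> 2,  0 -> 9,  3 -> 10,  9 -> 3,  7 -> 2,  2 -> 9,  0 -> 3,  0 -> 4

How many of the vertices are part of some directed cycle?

A vertex is on a directed cycle iff it belongs to a strongly connected component of size ≥ 2 (or has a self-loop).
The vertices on cycles are {0, 1, 2, 3, 6, 7, 8, 9, 10} — 9 in total.

9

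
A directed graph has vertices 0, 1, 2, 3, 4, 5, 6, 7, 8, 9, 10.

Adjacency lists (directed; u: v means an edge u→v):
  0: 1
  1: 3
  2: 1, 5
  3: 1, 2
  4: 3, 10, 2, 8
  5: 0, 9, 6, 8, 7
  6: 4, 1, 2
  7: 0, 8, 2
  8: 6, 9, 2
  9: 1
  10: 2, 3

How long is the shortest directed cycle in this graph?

For each vertex v, BFS finds the shortest path from v back to v.
The shortest such closed walk is 3 → 1 → 3, length 2.

2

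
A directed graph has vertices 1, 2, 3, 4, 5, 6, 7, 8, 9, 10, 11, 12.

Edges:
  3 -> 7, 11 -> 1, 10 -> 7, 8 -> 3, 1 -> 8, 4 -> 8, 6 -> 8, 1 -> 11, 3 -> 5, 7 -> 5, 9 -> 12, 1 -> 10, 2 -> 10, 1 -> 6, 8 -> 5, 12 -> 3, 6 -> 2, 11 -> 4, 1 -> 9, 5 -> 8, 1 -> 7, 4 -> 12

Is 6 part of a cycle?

6 lies on a cycle iff there is a path from 6 back to itself.
Exploring from 6, it never reaches itself; equivalently, its strongly connected component is a singleton.

No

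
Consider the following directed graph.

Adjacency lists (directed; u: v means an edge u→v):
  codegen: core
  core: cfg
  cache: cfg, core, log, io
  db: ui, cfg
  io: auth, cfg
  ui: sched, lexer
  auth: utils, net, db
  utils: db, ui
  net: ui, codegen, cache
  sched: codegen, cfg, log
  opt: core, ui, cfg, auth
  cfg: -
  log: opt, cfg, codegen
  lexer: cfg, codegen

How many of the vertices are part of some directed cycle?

10

A vertex is on a directed cycle iff it belongs to a strongly connected component of size ≥ 2 (or has a self-loop).
The vertices on cycles are {db, io, ui, log, net, opt, auth, cache, sched, utils} — 10 in total.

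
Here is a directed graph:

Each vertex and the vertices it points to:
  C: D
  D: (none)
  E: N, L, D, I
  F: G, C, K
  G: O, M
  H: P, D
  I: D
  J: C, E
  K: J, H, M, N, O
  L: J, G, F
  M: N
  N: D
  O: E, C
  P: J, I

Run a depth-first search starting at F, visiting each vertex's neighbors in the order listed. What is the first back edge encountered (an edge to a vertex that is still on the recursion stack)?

DFS from F (visiting each vertex's neighbors in the order listed); mark gray on enter, black on exit:
F gray
  G gray
    O gray
      E gray
        N gray
          D gray
          D black
        N black
        L gray
          J gray
            C gray
              C→D: D black — skip
            C black
            J→E: E is gray → back edge
First back edge: J → E.

J->E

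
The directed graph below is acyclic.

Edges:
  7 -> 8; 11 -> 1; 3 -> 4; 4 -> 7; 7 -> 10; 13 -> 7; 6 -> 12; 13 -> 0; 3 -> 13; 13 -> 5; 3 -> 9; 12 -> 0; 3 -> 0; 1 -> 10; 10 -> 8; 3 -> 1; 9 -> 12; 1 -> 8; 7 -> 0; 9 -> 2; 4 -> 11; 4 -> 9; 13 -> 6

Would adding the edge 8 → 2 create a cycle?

No

Adding 8→2 creates a cycle iff 2 can already reach 8.
Explore from 2: no path reaches 8. The graph stays acyclic.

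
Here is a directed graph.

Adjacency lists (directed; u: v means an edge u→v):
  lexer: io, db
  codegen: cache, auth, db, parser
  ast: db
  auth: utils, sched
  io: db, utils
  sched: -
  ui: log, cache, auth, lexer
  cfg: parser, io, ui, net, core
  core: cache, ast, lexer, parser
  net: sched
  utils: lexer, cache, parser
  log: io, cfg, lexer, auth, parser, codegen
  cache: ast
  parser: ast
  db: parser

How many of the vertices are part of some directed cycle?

9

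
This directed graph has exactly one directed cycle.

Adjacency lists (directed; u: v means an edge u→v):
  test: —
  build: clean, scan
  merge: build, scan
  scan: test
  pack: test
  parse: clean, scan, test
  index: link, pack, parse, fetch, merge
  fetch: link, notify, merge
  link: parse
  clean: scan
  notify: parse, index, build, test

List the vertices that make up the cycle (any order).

fetch, index, notify

DFS with gray/black marking from notify:
notify gray
  parse gray
    clean gray
      scan gray
        test gray
        test black
      scan black
    clean black
    parse→scan: scan black — skip
    parse→test: test black — skip
  parse black
  index gray
    link gray
      link→parse: parse black — skip
    link black
    pack gray
      pack→test: test black — skip
    pack black
    index→parse: parse black — skip
    fetch gray
      fetch→link: link black — skip
      fetch→notify: notify is gray → back edge
Back edge closes the cycle notify → index → fetch → notify; its vertices are {fetch, index, notify}.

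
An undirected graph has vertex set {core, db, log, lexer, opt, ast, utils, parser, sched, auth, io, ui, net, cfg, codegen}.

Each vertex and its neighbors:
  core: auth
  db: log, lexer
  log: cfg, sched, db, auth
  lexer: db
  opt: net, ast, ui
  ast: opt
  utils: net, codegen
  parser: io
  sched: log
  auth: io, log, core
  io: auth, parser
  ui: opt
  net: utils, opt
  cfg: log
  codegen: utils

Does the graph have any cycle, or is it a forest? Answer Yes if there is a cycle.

No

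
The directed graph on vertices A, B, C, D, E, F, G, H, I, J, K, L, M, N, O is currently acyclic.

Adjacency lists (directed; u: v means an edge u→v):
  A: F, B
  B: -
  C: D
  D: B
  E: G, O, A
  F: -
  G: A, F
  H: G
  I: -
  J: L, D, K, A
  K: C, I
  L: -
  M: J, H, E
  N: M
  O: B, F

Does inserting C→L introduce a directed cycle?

Adding C→L creates a cycle iff L can already reach C.
Explore from L: no path reaches C. The graph stays acyclic.

No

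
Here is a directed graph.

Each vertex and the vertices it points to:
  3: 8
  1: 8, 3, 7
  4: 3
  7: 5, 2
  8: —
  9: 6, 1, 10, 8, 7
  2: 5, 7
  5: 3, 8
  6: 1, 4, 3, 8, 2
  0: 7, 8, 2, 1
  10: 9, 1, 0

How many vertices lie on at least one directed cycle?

4

A vertex is on a directed cycle iff it belongs to a strongly connected component of size ≥ 2 (or has a self-loop).
The vertices on cycles are {2, 7, 9, 10} — 4 in total.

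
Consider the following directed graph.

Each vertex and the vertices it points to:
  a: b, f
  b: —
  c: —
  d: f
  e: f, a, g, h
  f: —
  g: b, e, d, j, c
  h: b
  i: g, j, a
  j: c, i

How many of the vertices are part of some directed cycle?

4

A vertex is on a directed cycle iff it belongs to a strongly connected component of size ≥ 2 (or has a self-loop).
The vertices on cycles are {e, g, i, j} — 4 in total.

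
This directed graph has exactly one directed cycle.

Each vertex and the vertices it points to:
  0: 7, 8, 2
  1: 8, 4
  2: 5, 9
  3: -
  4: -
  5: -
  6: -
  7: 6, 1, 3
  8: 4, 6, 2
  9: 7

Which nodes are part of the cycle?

DFS with gray/black marking from 2:
2 gray
  5 gray
  5 black
  9 gray
    7 gray
      6 gray
      6 black
      1 gray
        8 gray
          4 gray
          4 black
          8→6: 6 black — skip
          8→2: 2 is gray → back edge
Back edge closes the cycle 2 → 9 → 7 → 1 → 8 → 2; its vertices are {1, 2, 7, 8, 9}.

1, 2, 7, 8, 9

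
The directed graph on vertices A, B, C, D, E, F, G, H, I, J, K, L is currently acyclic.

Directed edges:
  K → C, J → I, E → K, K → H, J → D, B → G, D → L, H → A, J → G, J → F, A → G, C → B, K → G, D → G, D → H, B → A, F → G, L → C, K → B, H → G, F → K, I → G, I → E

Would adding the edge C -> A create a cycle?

Adding C→A creates a cycle iff A can already reach C.
Explore from A: no path reaches C. The graph stays acyclic.

No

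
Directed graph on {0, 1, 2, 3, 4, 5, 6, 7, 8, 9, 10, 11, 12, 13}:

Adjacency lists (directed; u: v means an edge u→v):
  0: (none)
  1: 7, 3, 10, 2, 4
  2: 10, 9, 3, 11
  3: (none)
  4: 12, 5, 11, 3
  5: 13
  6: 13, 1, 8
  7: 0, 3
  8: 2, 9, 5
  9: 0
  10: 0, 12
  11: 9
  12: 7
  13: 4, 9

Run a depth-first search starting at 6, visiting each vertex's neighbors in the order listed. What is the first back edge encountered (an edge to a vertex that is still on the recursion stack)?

DFS from 6 (visiting each vertex's neighbors in the order listed); mark gray on enter, black on exit:
6 gray
  13 gray
    4 gray
      12 gray
        7 gray
          0 gray
          0 black
          3 gray
          3 black
        7 black
      12 black
      5 gray
        5→13: 13 is gray → back edge
First back edge: 5 → 13.

5→13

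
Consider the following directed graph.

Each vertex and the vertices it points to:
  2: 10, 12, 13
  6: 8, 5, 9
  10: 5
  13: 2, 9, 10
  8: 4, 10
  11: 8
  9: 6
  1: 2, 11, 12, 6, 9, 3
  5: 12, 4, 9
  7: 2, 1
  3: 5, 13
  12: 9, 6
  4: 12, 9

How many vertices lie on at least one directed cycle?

9

A vertex is on a directed cycle iff it belongs to a strongly connected component of size ≥ 2 (or has a self-loop).
The vertices on cycles are {2, 4, 5, 6, 8, 9, 10, 12, 13} — 9 in total.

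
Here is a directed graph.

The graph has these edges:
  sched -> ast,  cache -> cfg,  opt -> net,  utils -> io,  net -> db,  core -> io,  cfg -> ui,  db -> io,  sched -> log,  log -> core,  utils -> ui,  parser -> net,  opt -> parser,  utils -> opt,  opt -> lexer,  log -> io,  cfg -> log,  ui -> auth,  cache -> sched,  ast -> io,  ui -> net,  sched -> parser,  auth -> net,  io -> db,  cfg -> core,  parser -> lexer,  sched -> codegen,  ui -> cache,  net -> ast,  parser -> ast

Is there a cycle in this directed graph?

Yes

DFS with white/gray/black marking, starting from cache:
cache gray
  sched gray
    codegen gray
    codegen black
    log gray
      core gray
        io gray
          db gray
            db→io: io is gray → back edge
Back edge found, so a cycle exists: io → db → io.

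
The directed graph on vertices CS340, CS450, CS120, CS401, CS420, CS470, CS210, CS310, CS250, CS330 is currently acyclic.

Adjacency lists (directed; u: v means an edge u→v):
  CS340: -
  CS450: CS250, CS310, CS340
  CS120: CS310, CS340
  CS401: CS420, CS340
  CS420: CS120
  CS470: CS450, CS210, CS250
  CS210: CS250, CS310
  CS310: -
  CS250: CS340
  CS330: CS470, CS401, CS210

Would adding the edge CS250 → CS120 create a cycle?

No

Adding CS250→CS120 creates a cycle iff CS120 can already reach CS250.
Explore from CS120: no path reaches CS250. The graph stays acyclic.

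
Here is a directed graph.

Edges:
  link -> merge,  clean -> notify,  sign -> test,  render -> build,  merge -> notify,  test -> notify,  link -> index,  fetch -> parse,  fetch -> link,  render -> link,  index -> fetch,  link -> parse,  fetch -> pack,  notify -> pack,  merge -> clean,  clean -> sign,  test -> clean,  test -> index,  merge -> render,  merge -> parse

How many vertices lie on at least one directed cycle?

A vertex is on a directed cycle iff it belongs to a strongly connected component of size ≥ 2 (or has a self-loop).
The vertices on cycles are {link, sign, test, clean, fetch, index, merge, render} — 8 in total.

8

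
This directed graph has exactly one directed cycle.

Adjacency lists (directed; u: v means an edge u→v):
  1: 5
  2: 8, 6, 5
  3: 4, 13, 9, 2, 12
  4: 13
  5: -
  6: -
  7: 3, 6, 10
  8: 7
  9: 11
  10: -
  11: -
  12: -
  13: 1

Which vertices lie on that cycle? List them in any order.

2, 3, 7, 8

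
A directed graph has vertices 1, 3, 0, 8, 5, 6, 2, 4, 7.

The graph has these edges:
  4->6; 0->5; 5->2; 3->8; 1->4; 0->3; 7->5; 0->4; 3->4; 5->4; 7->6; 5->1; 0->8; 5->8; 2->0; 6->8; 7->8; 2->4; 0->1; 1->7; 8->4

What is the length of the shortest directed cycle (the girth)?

For each vertex v, BFS finds the shortest path from v back to v.
The shortest such closed walk is 1 → 7 → 5 → 1, length 3.

3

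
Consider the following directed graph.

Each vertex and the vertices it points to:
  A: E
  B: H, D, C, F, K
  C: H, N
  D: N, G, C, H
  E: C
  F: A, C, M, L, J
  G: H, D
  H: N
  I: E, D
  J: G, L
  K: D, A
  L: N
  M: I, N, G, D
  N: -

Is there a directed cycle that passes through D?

D is on a cycle iff D can reach itself via ≥1 edge.
D → G → D — yes.

Yes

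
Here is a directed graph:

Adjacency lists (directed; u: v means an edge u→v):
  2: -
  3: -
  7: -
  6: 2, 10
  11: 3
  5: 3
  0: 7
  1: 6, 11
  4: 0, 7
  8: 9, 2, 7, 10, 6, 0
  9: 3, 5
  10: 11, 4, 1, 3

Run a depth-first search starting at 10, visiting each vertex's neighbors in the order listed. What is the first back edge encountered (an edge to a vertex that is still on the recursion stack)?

6->10

DFS from 10 (visiting each vertex's neighbors in the order listed); mark gray on enter, black on exit:
10 gray
  11 gray
    3 gray
    3 black
  11 black
  4 gray
    0 gray
      7 gray
      7 black
    0 black
    4→7: 7 black — skip
  4 black
  1 gray
    6 gray
      2 gray
      2 black
      6→10: 10 is gray → back edge
First back edge: 6 → 10.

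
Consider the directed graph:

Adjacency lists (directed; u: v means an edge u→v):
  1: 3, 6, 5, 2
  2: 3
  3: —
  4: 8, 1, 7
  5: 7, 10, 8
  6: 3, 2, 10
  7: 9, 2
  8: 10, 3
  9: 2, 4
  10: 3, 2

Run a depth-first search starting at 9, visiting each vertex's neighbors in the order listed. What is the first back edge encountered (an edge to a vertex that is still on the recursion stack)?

DFS from 9 (visiting each vertex's neighbors in the order listed); mark gray on enter, black on exit:
9 gray
  2 gray
    3 gray
    3 black
  2 black
  4 gray
    8 gray
      10 gray
        10→3: 3 black — skip
        10→2: 2 black — skip
      10 black
      8→3: 3 black — skip
    8 black
    1 gray
      1→3: 3 black — skip
      6 gray
        6→3: 3 black — skip
        6→2: 2 black — skip
        6→10: 10 black — skip
      6 black
      5 gray
        7 gray
          7→9: 9 is gray → back edge
First back edge: 7 → 9.

7→9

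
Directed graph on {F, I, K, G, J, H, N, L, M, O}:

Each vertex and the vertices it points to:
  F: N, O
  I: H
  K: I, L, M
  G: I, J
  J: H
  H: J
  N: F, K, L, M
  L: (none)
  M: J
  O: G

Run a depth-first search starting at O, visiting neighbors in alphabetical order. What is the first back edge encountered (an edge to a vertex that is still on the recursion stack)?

J→H

DFS from O (visiting neighbors in alphabetical order); mark gray on enter, black on exit:
O gray
  G gray
    I gray
      H gray
        J gray
          J→H: H is gray → back edge
First back edge: J → H.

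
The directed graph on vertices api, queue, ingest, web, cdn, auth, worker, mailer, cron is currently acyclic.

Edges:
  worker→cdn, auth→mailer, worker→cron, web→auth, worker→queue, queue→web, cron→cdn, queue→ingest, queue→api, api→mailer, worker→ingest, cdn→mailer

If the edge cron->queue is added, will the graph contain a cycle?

No

Adding cron→queue creates a cycle iff queue can already reach cron.
Explore from queue: no path reaches cron. The graph stays acyclic.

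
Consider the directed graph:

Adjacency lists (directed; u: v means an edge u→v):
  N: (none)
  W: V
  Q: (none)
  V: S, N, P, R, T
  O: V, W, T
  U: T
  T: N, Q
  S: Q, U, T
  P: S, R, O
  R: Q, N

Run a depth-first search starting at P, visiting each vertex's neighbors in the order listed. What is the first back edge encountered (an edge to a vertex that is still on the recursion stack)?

DFS from P (visiting each vertex's neighbors in the order listed); mark gray on enter, black on exit:
P gray
  S gray
    Q gray
    Q black
    U gray
      T gray
        N gray
        N black
        T→Q: Q black — skip
      T black
    U black
    S→T: T black — skip
  S black
  R gray
    R→Q: Q black — skip
    R→N: N black — skip
  R black
  O gray
    V gray
      V→S: S black — skip
      V→N: N black — skip
      V→P: P is gray → back edge
First back edge: V → P.

V→P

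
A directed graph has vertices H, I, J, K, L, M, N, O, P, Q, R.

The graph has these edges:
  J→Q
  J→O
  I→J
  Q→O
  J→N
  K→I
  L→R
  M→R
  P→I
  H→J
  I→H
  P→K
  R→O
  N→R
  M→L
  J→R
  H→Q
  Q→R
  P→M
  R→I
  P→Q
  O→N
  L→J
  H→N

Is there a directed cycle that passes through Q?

Yes

Q is on a cycle iff Q can reach itself via ≥1 edge.
Q → R → I → J → Q — yes.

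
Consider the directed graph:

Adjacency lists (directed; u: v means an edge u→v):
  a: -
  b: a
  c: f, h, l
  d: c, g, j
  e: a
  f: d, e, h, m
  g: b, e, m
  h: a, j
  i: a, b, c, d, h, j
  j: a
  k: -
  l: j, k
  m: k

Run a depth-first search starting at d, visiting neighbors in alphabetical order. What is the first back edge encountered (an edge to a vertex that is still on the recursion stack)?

DFS from d (visiting neighbors in alphabetical order); mark gray on enter, black on exit:
d gray
  c gray
    f gray
      f→d: d is gray → back edge
First back edge: f → d.

f->d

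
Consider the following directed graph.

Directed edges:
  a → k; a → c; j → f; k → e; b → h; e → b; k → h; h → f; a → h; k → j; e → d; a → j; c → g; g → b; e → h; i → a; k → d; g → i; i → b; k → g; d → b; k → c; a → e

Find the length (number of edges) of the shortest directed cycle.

4

For each vertex v, BFS finds the shortest path from v back to v.
The shortest such closed walk is i → a → k → g → i, length 4.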